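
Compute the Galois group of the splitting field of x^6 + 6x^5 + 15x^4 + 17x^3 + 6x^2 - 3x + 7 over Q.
6T5: C_3 x S_3

The polynomial f is an irreducible sextic over Q, so G = Gal(f/Q) is one of the 16 transitive subgroups 6T1, ..., 6T16 of S_6. The discriminant of f is -1162261467, which is not a perfect square, so G is not contained in A_6. The transitive groups of degree 6 not contained in A_6 are: C_6 (6T1, order 6), S_3 (6T2, order 6), D_6 (6T3, order 12), C_3 x S_3 (6T5, order 18), A_4 x C_2 (6T6, order 24), S_4 (6T8, order 24), S_3 x S_3 (6T9, order 36), S_4 x C_2 (6T11, order 48), (S_3 x S_3) : C_2 (6T13, order 72), PGL(2,5) (6T14, order 120), S_6 (6T16, order 720). By Dedekind's theorem, for a prime p not dividing disc(f) the degrees of the irreducible factors of f mod p form the cycle type of an element of G. Factoring f modulo the 33 such primes p <= 139 (skipping 3, which divides the discriminant), each new pattern first appears at: mod 2: f = (x^6 + x^4 + x^3 + x + 1), pattern 6; mod 7: f = (x)(x + 4)(x + 6)(x^3 + 3x^2 + 3x + 6), pattern 3+1+1+1; mod 17: f = (x^2 + 14)(x^2 + 8x + 5)(x^2 + 15x + 12), pattern 2+2+2; mod 19: f = (x^3 + 3x^2 + 3x + 3)(x^3 + 3x^2 + 3x + 15), pattern 3+3; mod 73: f = (x + 28)(x + 36)(x + 50)(x + 51)(x + 62)(x + 71), pattern 1+1+1+1+1+1. No other pattern occurs in this range, so the set of observed cycle types is {6, 3+1+1+1, 2+2+2, 3+3, 1+1+1+1+1+1}. The candidates containing elements of all these cycle types are C_3 x S_3 (6T5) of order 18, S_3 x S_3 (6T9) of order 36, (S_3 x S_3) : C_2 (6T13) of order 72, S_6 (6T16) of order 720; the others are excluded. The observed types are precisely the cycle types that occur in C_3 x S_3 (6T5). Each of the other remaining candidates has further cycle types, and by the Chebotarev density theorem the matching factorization patterns would occur for a proportion of primes equal to their share of the group: S_3 x S_3 (6T9) additionally contains elements of type 2+2+1+1 (9 of its 36 elements, about 25% of primes); (S_3 x S_3) : C_2 (6T13) additionally contains elements of type 4+2, 3+2+1, 2+2+1+1, 2+1+1+1+1 (45 of its 72 elements, about 62% of primes); S_6 (6T16) additionally contains elements of type 5+1, 4+2, 4+1+1, 3+2+1, 2+2+1+1, 2+1+1+1+1 (504 of its 720 elements, about 70% of primes). None of the 33 primes tested shows any such pattern (for each of these groups the chance of that is below 10^-4), which rules them out. Hence G = C_3 x S_3 (6T5), of order 18.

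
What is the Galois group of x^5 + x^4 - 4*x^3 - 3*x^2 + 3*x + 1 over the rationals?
The polynomial f is an irreducible quintic over Q, so G = Gal(f/Q) is a transitive subgroup of S_5: one of C_5 (5T1, order 5), D_5 (5T2, order 10), F_20 (5T3, order 20), A_5 (5T4, order 60) or S_5 (5T5, order 120). The discriminant of f is 14641 = 121^2, a perfect square, so G is contained in A_5. The transitive groups of degree 5 contained in A_5 are: C_5 (5T1, order 5), D_5 (5T2, order 10), A_5 (5T4, order 60). By Dedekind's theorem, for a prime p not dividing disc(f) the degrees of the irreducible factors of f mod p form the cycle type of an element of G. Factoring f modulo the 14 such primes p <= 47 (skipping 11, which divides the discriminant), each new pattern first appears at: mod 2: f = (x^5 + x^4 + x^2 + x + 1), pattern 5; mod 23: f = (x + 9)(x + 12)(x + 13)(x + 17)(x + 19), pattern 1+1+1+1+1. No other pattern occurs in this range, so the set of observed cycle types is {5, 1+1+1+1+1}. The candidates containing elements of all these cycle types are C_5 (5T1) of order 5, D_5 (5T2) of order 10, A_5 (5T4) of order 60; the others are excluded. The observed types are precisely the cycle types that occur in C_5 (5T1). Each of the other remaining candidates has further cycle types, and by the Chebotarev density theorem the matching factorization patterns would occur for a proportion of primes equal to their share of the group: D_5 (5T2) additionally contains elements of type 2+2+1 (5 of its 10 elements, about 50% of primes); A_5 (5T4) additionally contains elements of type 3+1+1, 2+2+1 (35 of its 60 elements, about 58% of primes). None of the 14 primes tested shows any such pattern (for each of these groups the chance of that is below 10^-4), which rules them out. Hence G = C_5 (5T1), of order 5.

C_5 (order 5)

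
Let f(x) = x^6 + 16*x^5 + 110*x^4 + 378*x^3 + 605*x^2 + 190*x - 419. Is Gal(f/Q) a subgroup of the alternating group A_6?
The polynomial is irreducible of degree 6 over Q. Its discriminant is 5729525925351424 = 75693632^2, a perfect square. A Galois group lies in the alternating group exactly when the discriminant is a square in Q, so the Galois group (A_4) is contained in A_6.

Yes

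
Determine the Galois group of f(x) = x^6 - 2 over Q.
The polynomial f is an irreducible sextic over Q, so G = Gal(f/Q) is one of the 16 transitive subgroups 6T1, ..., 6T16 of S_6. The discriminant of f is 1492992, which is not a perfect square, so G is not contained in A_6. The transitive groups of degree 6 not contained in A_6 are: C_6 (6T1, order 6), S_3 (6T2, order 6), D_6 (6T3, order 12), C_3 x S_3 (6T5, order 18), A_4 x C_2 (6T6, order 24), S_4 (6T8, order 24), S_3 x S_3 (6T9, order 36), S_4 x C_2 (6T11, order 48), (S_3 x S_3) : C_2 (6T13, order 72), PGL(2,5) (6T14, order 120), S_6 (6T16, order 720). By Dedekind's theorem, for a prime p not dividing disc(f) the degrees of the irreducible factors of f mod p form the cycle type of an element of G. Factoring f modulo the 79 such primes p <= 419 (skipping 2, 3, which divide the discriminant), each new pattern first appears at: mod 5: f = (x^2 + 2)(x^2 + x + 2)(x^2 + 4x + 2), pattern 2+2+2; mod 7: f = (x^3 + 3)(x^3 + 4), pattern 3+3; mod 13: f = (x^6 + 11), pattern 6; mod 17: f = (x + 5)(x + 12)(x^2 + 5x + 8)(x^2 + 12x + 8), pattern 2+2+1+1; mod 31: f = (x + 2)(x + 10)(x + 12)(x + 19)(x + 21)(x + 29), pattern 1+1+1+1+1+1. No other pattern occurs in this range, so the set of observed cycle types is {2+2+2, 3+3, 6, 2+2+1+1, 1+1+1+1+1+1}. The candidates containing elements of all these cycle types are D_6 (6T3) of order 12, A_4 x C_2 (6T6) of order 24, S_3 x S_3 (6T9) of order 36, S_4 x C_2 (6T11) of order 48, (S_3 x S_3) : C_2 (6T13) of order 72, PGL(2,5) (6T14) of order 120, S_6 (6T16) of order 720; the others are excluded. The observed types are precisely the cycle types that occur in D_6 (6T3). Each of the other remaining candidates has further cycle types, and by the Chebotarev density theorem the matching factorization patterns would occur for a proportion of primes equal to their share of the group: A_4 x C_2 (6T6) additionally contains elements of type 2+1+1+1+1 (3 of its 24 elements, about 12% of primes); S_3 x S_3 (6T9) additionally contains elements of type 3+1+1+1 (4 of its 36 elements, about 11% of primes); S_4 x C_2 (6T11) additionally contains elements of type 4+2, 4+1+1, 2+1+1+1+1 (15 of its 48 elements, about 31% of primes); (S_3 x S_3) : C_2 (6T13) additionally contains elements of type 4+2, 3+2+1, 3+1+1+1, 2+1+1+1+1 (40 of its 72 elements, about 56% of primes); PGL(2,5) (6T14) additionally contains elements of type 5+1, 4+1+1 (54 of its 120 elements, about 45% of primes); S_6 (6T16) additionally contains elements of type 5+1, 4+2, 4+1+1, 3+2+1, 3+1+1+1, 2+1+1+1+1 (499 of its 720 elements, about 69% of primes). None of the 79 primes tested shows any such pattern (for each of these groups the chance of that is below 10^-4), which rules them out. Hence G = D_6 (6T3), of order 12.

D_6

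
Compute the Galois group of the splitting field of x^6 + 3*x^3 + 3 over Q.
C_3 x S_3 (also written G18)

The polynomial f is an irreducible sextic over Q, so G = Gal(f/Q) is one of the 16 transitive subgroups 6T1, ..., 6T16 of S_6. The discriminant of f is -177147, which is not a perfect square, so G is not contained in A_6. The transitive groups of degree 6 not contained in A_6 are: C_6 (6T1, order 6), S_3 (6T2, order 6), D_6 (6T3, order 12), C_3 x S_3 (6T5, order 18), A_4 x C_2 (6T6, order 24), S_4 (6T8, order 24), S_3 x S_3 (6T9, order 36), S_4 x C_2 (6T11, order 48), (S_3 x S_3) : C_2 (6T13, order 72), PGL(2,5) (6T14, order 120), S_6 (6T16, order 720). By Dedekind's theorem, for a prime p not dividing disc(f) the degrees of the irreducible factors of f mod p form the cycle type of an element of G. Factoring f modulo the 33 such primes p <= 139 (skipping 3, which divides the discriminant), each new pattern first appears at: mod 2: f = (x^6 + x^3 + 1), pattern 6; mod 7: f = (x + 3)(x + 5)(x + 6)(x^3 + 4), pattern 3+1+1+1; mod 17: f = (x^2 + 5x + 7)(x^2 + 13x + 7)(x^2 + 16x + 7), pattern 2+2+2; mod 19: f = (x^3 + 9)(x^3 + 13), pattern 3+3; mod 73: f = (x + 42)(x + 43)(x + 44)(x + 51)(x + 52)(x + 60), pattern 1+1+1+1+1+1. No other pattern occurs in this range, so the set of observed cycle types is {6, 3+1+1+1, 2+2+2, 3+3, 1+1+1+1+1+1}. The candidates containing elements of all these cycle types are C_3 x S_3 (6T5) of order 18, S_3 x S_3 (6T9) of order 36, (S_3 x S_3) : C_2 (6T13) of order 72, S_6 (6T16) of order 720; the others are excluded. The observed types are precisely the cycle types that occur in C_3 x S_3 (6T5). Each of the other remaining candidates has further cycle types, and by the Chebotarev density theorem the matching factorization patterns would occur for a proportion of primes equal to their share of the group: S_3 x S_3 (6T9) additionally contains elements of type 2+2+1+1 (9 of its 36 elements, about 25% of primes); (S_3 x S_3) : C_2 (6T13) additionally contains elements of type 4+2, 3+2+1, 2+2+1+1, 2+1+1+1+1 (45 of its 72 elements, about 62% of primes); S_6 (6T16) additionally contains elements of type 5+1, 4+2, 4+1+1, 3+2+1, 2+2+1+1, 2+1+1+1+1 (504 of its 720 elements, about 70% of primes). None of the 33 primes tested shows any such pattern (for each of these groups the chance of that is below 10^-4), which rules them out. Hence G = C_3 x S_3 (6T5), of order 18.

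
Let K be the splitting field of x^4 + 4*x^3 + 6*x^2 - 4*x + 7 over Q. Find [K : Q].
The degree of the splitting field over Q equals the order of the Galois group, so first determine the group. The polynomial is an irreducible quartic over Q and its discriminant is 591872, which is not a perfect square, so the Galois group is not contained in A_4. The resolvent cubic y^3 - 6*y^2 - 44*y + 40 has exactly one rational root, so the Galois group is C_4 or D_4. The quartic becomes reducible over Q(sqrt(disc)), so the group is C_4. The Galois group C_4 (4T1) has order 4, so the splitting field has degree 4 over Q.

4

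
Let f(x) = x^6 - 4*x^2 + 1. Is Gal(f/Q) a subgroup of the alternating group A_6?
No

The polynomial is irreducible of degree 6 over Q. Its discriminant is -3356224, which is not a perfect square. A Galois group lies in the alternating group exactly when the discriminant is a square in Q, so the Galois group (S_4 x C_2) is not contained in A_6.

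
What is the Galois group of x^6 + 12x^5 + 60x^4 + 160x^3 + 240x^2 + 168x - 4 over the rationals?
The polynomial f is an irreducible sextic over Q, so G = Gal(f/Q) is one of the 16 transitive subgroups 6T1, ..., 6T16 of S_6. The discriminant of f is 746496000000 = 864000^2, a perfect square, so G is contained in A_6. The transitive groups of degree 6 contained in A_6 are: A_4 (6T4, order 12), S_4 (6T7, order 24), (C_3 x C_3) : C_4 (6T10, order 36), PSL(2,5) (6T12, order 60), A_6 (6T15, order 360). By Dedekind's theorem, for a prime p not dividing disc(f) the degrees of the irreducible factors of f mod p form the cycle type of an element of G. Factoring f modulo the 6 such primes p <= 23 (skipping 2, 3, 5, which divide the discriminant), each new pattern first appears at: mod 7: f = (x + 6)(x^5 + 6x^4 + 3x^3 + 2x^2 + 4x + 4), pattern 5+1; mod 23: f = (x + 4)(x + 13)(x + 18)(x^3 + x + 17), pattern 3+1+1+1. No other pattern occurs in this range, so the set of observed cycle types is {5+1, 3+1+1+1}. Among the candidates above, the only group containing elements of all these cycle types is A_6 (6T15) — each of A_4 (6T4), S_4 (6T7), (C_3 x C_3) : C_4 (6T10), PSL(2,5) (6T12) lacks at least one of them. Hence G = A_6 (6T15), of order 360.

A_6 (also written A6)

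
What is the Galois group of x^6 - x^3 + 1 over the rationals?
The polynomial f is an irreducible sextic over Q, so G = Gal(f/Q) is one of the 16 transitive subgroups 6T1, ..., 6T16 of S_6. The discriminant of f is -19683, which is not a perfect square, so G is not contained in A_6. The transitive groups of degree 6 not contained in A_6 are: C_6 (6T1, order 6), S_3 (6T2, order 6), D_6 (6T3, order 12), C_3 x S_3 (6T5, order 18), A_4 x C_2 (6T6, order 24), S_4 (6T8, order 24), S_3 x S_3 (6T9, order 36), S_4 x C_2 (6T11, order 48), (S_3 x S_3) : C_2 (6T13, order 72), PGL(2,5) (6T14, order 120), S_6 (6T16, order 720). By Dedekind's theorem, for a prime p not dividing disc(f) the degrees of the irreducible factors of f mod p form the cycle type of an element of G. Factoring f modulo the 37 such primes p <= 163 (skipping 3, which divides the discriminant), each new pattern first appears at: mod 2: f = (x^6 + x^3 + 1), pattern 6; mod 7: f = (x^3 + 2)(x^3 + 4), pattern 3+3; mod 17: f = (x^2 + 7x + 1)(x^2 + 13x + 1)(x^2 + 14x + 1), pattern 2+2+2; mod 19: f = (x + 4)(x + 5)(x + 6)(x + 9)(x + 16)(x + 17), pattern 1+1+1+1+1+1. No other pattern occurs in this range, so the set of observed cycle types is {6, 3+3, 2+2+2, 1+1+1+1+1+1}. The candidates containing elements of all these cycle types are C_6 (6T1) of order 6, D_6 (6T3) of order 12, C_3 x S_3 (6T5) of order 18, A_4 x C_2 (6T6) of order 24, S_3 x S_3 (6T9) of order 36, S_4 x C_2 (6T11) of order 48, (S_3 x S_3) : C_2 (6T13) of order 72, PGL(2,5) (6T14) of order 120, S_6 (6T16) of order 720; the others are excluded. The observed types are precisely the cycle types that occur in C_6 (6T1). Each of the other remaining candidates has further cycle types, and by the Chebotarev density theorem the matching factorization patterns would occur for a proportion of primes equal to their share of the group: D_6 (6T3) additionally contains elements of type 2+2+1+1 (3 of its 12 elements, about 25% of primes); C_3 x S_3 (6T5) additionally contains elements of type 3+1+1+1 (4 of its 18 elements, about 22% of primes); A_4 x C_2 (6T6) additionally contains elements of type 2+2+1+1, 2+1+1+1+1 (6 of its 24 elements, about 25% of primes); S_3 x S_3 (6T9) additionally contains elements of type 3+1+1+1, 2+2+1+1 (13 of its 36 elements, about 36% of primes); S_4 x C_2 (6T11) additionally contains elements of type 4+2, 4+1+1, 2+2+1+1, 2+1+1+1+1 (24 of its 48 elements, about 50% of primes); (S_3 x S_3) : C_2 (6T13) additionally contains elements of type 4+2, 3+2+1, 3+1+1+1, 2+2+1+1, 2+1+1+1+1 (49 of its 72 elements, about 68% of primes); PGL(2,5) (6T14) additionally contains elements of type 5+1, 4+1+1, 2+2+1+1 (69 of its 120 elements, about 58% of primes); S_6 (6T16) additionally contains elements of type 5+1, 4+2, 4+1+1, 3+2+1, 3+1+1+1, 2+2+1+1, 2+1+1+1+1 (544 of its 720 elements, about 76% of primes). None of the 37 primes tested shows any such pattern (for each of these groups the chance of that is below 10^-4), which rules them out. Hence G = C_6 (6T1), of order 6.

6T1: C_6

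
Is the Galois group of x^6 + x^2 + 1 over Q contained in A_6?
No

The polynomial is irreducible of degree 6 over Q. Its discriminant is -61504, which is not a perfect square. A Galois group lies in the alternating group exactly when the discriminant is a square in Q, so the Galois group (S_4 x C_2) is not contained in A_6.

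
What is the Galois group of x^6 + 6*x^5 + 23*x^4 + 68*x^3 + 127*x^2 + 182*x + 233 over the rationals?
The polynomial f is an irreducible sextic over Q, so G = Gal(f/Q) is one of the 16 transitive subgroups 6T1, ..., 6T16 of S_6. The discriminant of f is -201485505789952, which is not a perfect square, so G is not contained in A_6. The transitive groups of degree 6 not contained in A_6 are: C_6 (6T1, order 6), S_3 (6T2, order 6), D_6 (6T3, order 12), C_3 x S_3 (6T5, order 18), A_4 x C_2 (6T6, order 24), S_4 (6T8, order 24), S_3 x S_3 (6T9, order 36), S_4 x C_2 (6T11, order 48), (S_3 x S_3) : C_2 (6T13, order 72), PGL(2,5) (6T14, order 120), S_6 (6T16, order 720). By Dedekind's theorem, for a prime p not dividing disc(f) the degrees of the irreducible factors of f mod p form the cycle type of an element of G. Factoring f modulo the 29 such primes p <= 113 (skipping 2, which divides the discriminant), each new pattern first appears at: mod 3: f = (x^6 + 2x^4 + 2x^3 + x^2 + 2x + 2), pattern 6; mod 5: f = (x + 4)(x^2 + 4x + 1)(x^3 + 3x^2 + 2x + 2), pattern 3+2+1; mod 7: f = (x^2 + 2)(x^4 + 6x^3 + 1), pattern 4+2; mod 17: f = (x^3 + 3x^2 + 7x + 11)(x^3 + 3x^2 + 7x + 15), pattern 3+3; mod 19: f = (x^2 + 3x + 11)(x^2 + 7x + 7)(x^2 + 15x + 5), pattern 2+2+2; mod 37: f = (x + 6)(x + 32)(x^2 + 8x + 10)(x^2 + 34x + 25), pattern 2+2+1+1; mod 41: f = (x + 4)(x + 5)(x + 35)(x^3 + 3x^2 + 7x + 23), pattern 3+1+1+1; mod 113: f = (x + 23)(x + 43)(x + 46)(x + 47)(x^2 + 73x + 32), pattern 2+1+1+1+1. No other pattern occurs in this range, so the set of observed cycle types is {6, 3+2+1, 4+2, 3+3, 2+2+2, 2+2+1+1, 3+1+1+1, 2+1+1+1+1}. The candidates containing elements of all these cycle types are (S_3 x S_3) : C_2 (6T13) of order 72, S_6 (6T16) of order 720; the others are excluded. The observed types are precisely the cycle types that occur in (S_3 x S_3) : C_2 (6T13) (apart from the identity). Each of the other remaining candidates has further cycle types, and by the Chebotarev density theorem the matching factorization patterns would occur for a proportion of primes equal to their share of the group: S_6 (6T16) additionally contains elements of type 5+1, 4+1+1 (234 of its 720 elements, about 32% of primes). None of the 29 primes tested shows any such pattern (for each of these groups the chance of that is below 10^-4), which rules them out. Hence G = (S_3 x S_3) : C_2 (6T13), of order 72.

(S_3 x S_3) : C_2 (order 72)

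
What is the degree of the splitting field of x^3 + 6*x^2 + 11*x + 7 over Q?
The degree of the splitting field over Q equals the order of the Galois group, so first determine the group. The polynomial is an irreducible cubic over Q and its discriminant is -23, which is not a perfect square. For an irreducible cubic, a non-square discriminant gives Galois group S_3. The Galois group S_3 (3T2) has order 6, so the splitting field has degree 6 over Q.

6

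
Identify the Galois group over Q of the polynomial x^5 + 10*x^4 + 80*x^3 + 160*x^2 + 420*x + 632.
The polynomial f is an irreducible quintic over Q, so G = Gal(f/Q) is a transitive subgroup of S_5: one of C_5 (5T1, order 5), D_5 (5T2, order 10), F_20 (5T3, order 20), A_5 (5T4, order 60) or S_5 (5T5, order 120). The discriminant of f is 9333105664000000 = 96608000^2, a perfect square, so G is contained in A_5. The transitive groups of degree 5 contained in A_5 are: C_5 (5T1, order 5), D_5 (5T2, order 10), A_5 (5T4, order 60). By Dedekind's theorem, for a prime p not dividing disc(f) the degrees of the irreducible factors of f mod p form the cycle type of an element of G. Factoring f modulo the 2 such primes p <= 7 (skipping 2, 5, which divide the discriminant), each new pattern first appears at: mod 3: f = (x^5 + x^4 + 2x^3 + x^2 + 2), pattern 5; mod 7: f = (x + 1)(x + 4)(x^3 + 5x^2 + 2x + 4), pattern 3+1+1. No other pattern occurs in this range, so the set of observed cycle types is {5, 3+1+1}. Among the candidates above, the only group containing elements of all these cycle types is A_5 (5T4) — each of C_5 (5T1), D_5 (5T2) lacks at least one of them. Hence G = A_5 (5T4), of order 60.

A_5, the alternating group on 5 letters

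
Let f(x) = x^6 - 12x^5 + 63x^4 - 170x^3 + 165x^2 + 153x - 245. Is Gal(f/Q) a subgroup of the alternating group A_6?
The polynomial is irreducible of degree 6 over Q. Its discriminant is 778002905803725, which is not a perfect square. A Galois group lies in the alternating group exactly when the discriminant is a square in Q, so the Galois group (S_3 x S_3) is not contained in A_6.

No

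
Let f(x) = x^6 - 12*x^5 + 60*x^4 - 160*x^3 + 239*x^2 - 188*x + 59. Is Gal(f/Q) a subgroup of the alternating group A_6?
The polynomial is irreducible of degree 6 over Q. Its discriminant is 33856 = 184^2, a perfect square. A Galois group lies in the alternating group exactly when the discriminant is a square in Q, so the Galois group (S_4) is contained in A_6.

Yes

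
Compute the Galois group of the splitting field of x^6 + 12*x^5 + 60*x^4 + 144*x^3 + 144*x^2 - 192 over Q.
6T9: S_3 x S_3

The polynomial f is an irreducible sextic over Q, so G = Gal(f/Q) is one of the 16 transitive subgroups 6T1, ..., 6T16 of S_6. The discriminant of f is 5410421842378752, which is not a perfect square, so G is not contained in A_6. The transitive groups of degree 6 not contained in A_6 are: C_6 (6T1, order 6), S_3 (6T2, order 6), D_6 (6T3, order 12), C_3 x S_3 (6T5, order 18), A_4 x C_2 (6T6, order 24), S_4 (6T8, order 24), S_3 x S_3 (6T9, order 36), S_4 x C_2 (6T11, order 48), (S_3 x S_3) : C_2 (6T13, order 72), PGL(2,5) (6T14, order 120), S_6 (6T16, order 720). By Dedekind's theorem, for a prime p not dividing disc(f) the degrees of the irreducible factors of f mod p form the cycle type of an element of G. Factoring f modulo the 23 such primes p <= 97 (skipping 2, 3, which divide the discriminant), each new pattern first appears at: mod 5: f = (x^6 + 2x^5 + 4x^3 + 4x^2 + 3), pattern 6; mod 11: f = (x + 1)(x + 8)(x^2 + 5x + 7)(x^2 + 9x + 6), pattern 2+2+1+1; mod 13: f = (x + 1)(x + 6)(x + 12)(x^3 + 6x^2 + 12x + 6), pattern 3+1+1+1; mod 31: f = (x^2 + x + 13)(x^2 + 20x + 8)(x^2 + 22x + 22), pattern 2+2+2; mod 97: f = (x^3 + 6x^2 + 12x + 17)(x^3 + 6x^2 + 12x + 80), pattern 3+3. No other pattern occurs in this range, so the set of observed cycle types is {6, 2+2+1+1, 3+1+1+1, 2+2+2, 3+3}. The candidates containing elements of all these cycle types are S_3 x S_3 (6T9) of order 36, (S_3 x S_3) : C_2 (6T13) of order 72, S_6 (6T16) of order 720; the others are excluded. The observed types are precisely the cycle types that occur in S_3 x S_3 (6T9) (apart from the identity). Each of the other remaining candidates has further cycle types, and by the Chebotarev density theorem the matching factorization patterns would occur for a proportion of primes equal to their share of the group: (S_3 x S_3) : C_2 (6T13) additionally contains elements of type 4+2, 3+2+1, 2+1+1+1+1 (36 of its 72 elements, about 50% of primes); S_6 (6T16) additionally contains elements of type 5+1, 4+2, 4+1+1, 3+2+1, 2+1+1+1+1 (459 of its 720 elements, about 64% of primes). None of the 23 primes tested shows any such pattern (for each of these groups the chance of that is below 10^-4), which rules them out. Hence G = S_3 x S_3 (6T9), of order 36.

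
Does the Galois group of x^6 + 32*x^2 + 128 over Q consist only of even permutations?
No

The polynomial is irreducible of degree 6 over Q. Its discriminant is -2693803488051200, which is not a perfect square. A Galois group lies in the alternating group exactly when the discriminant is a square in Q, so the Galois group (S_4 x C_2) is not contained in A_6.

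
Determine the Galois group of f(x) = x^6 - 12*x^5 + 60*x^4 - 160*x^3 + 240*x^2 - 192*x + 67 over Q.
The polynomial f is an irreducible sextic over Q, so G = Gal(f/Q) is one of the 16 transitive subgroups 6T1, ..., 6T16 of S_6. The discriminant of f is -11337408, which is not a perfect square, so G is not contained in A_6. The transitive groups of degree 6 not contained in A_6 are: C_6 (6T1, order 6), S_3 (6T2, order 6), D_6 (6T3, order 12), C_3 x S_3 (6T5, order 18), A_4 x C_2 (6T6, order 24), S_4 (6T8, order 24), S_3 x S_3 (6T9, order 36), S_4 x C_2 (6T11, order 48), (S_3 x S_3) : C_2 (6T13, order 72), PGL(2,5) (6T14, order 120), S_6 (6T16, order 720). By Dedekind's theorem, for a prime p not dividing disc(f) the degrees of the irreducible factors of f mod p form the cycle type of an element of G. Factoring f modulo the 23 such primes p <= 97 (skipping 2, 3, which divide the discriminant), each new pattern first appears at: mod 5: f = (x^2 + 3)(x^2 + x + 1)(x^2 + 2x + 4), pattern 2+2+2; mod 7: f = (x^3 + x^2 + 5x + 1)(x^3 + x^2 + 5x + 4), pattern 3+3; mod 61: f = (x + 1)(x + 17)(x + 20)(x + 37)(x + 40)(x + 56), pattern 1+1+1+1+1+1. No other pattern occurs in this range, so the set of observed cycle types is {2+2+2, 3+3, 1+1+1+1+1+1}. The candidates containing elements of all these cycle types are C_6 (6T1) of order 6, S_3 (6T2) of order 6, D_6 (6T3) of order 12, C_3 x S_3 (6T5) of order 18, A_4 x C_2 (6T6) of order 24, S_4 (6T8) of order 24, S_3 x S_3 (6T9) of order 36, S_4 x C_2 (6T11) of order 48, (S_3 x S_3) : C_2 (6T13) of order 72, PGL(2,5) (6T14) of order 120, S_6 (6T16) of order 720; the others are excluded. The observed types are precisely the cycle types that occur in S_3 (6T2). Each of the other remaining candidates has further cycle types, and by the Chebotarev density theorem the matching factorization patterns would occur for a proportion of primes equal to their share of the group: C_6 (6T1) additionally contains elements of type 6 (2 of its 6 elements, about 33% of primes); D_6 (6T3) additionally contains elements of type 6, 2+2+1+1 (5 of its 12 elements, about 42% of primes); C_3 x S_3 (6T5) additionally contains elements of type 6, 3+1+1+1 (10 of its 18 elements, about 56% of primes); A_4 x C_2 (6T6) additionally contains elements of type 6, 2+2+1+1, 2+1+1+1+1 (14 of its 24 elements, about 58% of primes); S_4 (6T8) additionally contains elements of type 4+1+1, 2+2+1+1 (9 of its 24 elements, about 38% of primes); S_3 x S_3 (6T9) additionally contains elements of type 6, 3+1+1+1, 2+2+1+1 (25 of its 36 elements, about 69% of primes); S_4 x C_2 (6T11) additionally contains elements of type 6, 4+2, 4+1+1, 2+2+1+1, 2+1+1+1+1 (32 of its 48 elements, about 67% of primes); (S_3 x S_3) : C_2 (6T13) additionally contains elements of type 6, 4+2, 3+2+1, 3+1+1+1, 2+2+1+1, 2+1+1+1+1 (61 of its 72 elements, about 85% of primes); PGL(2,5) (6T14) additionally contains elements of type 6, 5+1, 4+1+1, 2+2+1+1 (89 of its 120 elements, about 74% of primes); S_6 (6T16) additionally contains elements of type 6, 5+1, 4+2, 4+1+1, 3+2+1, 3+1+1+1, 2+2+1+1, 2+1+1+1+1 (664 of its 720 elements, about 92% of primes). None of the 23 primes tested shows any such pattern (for each of these groups the chance of that is below 10^-4), which rules them out. Hence G = S_3 (6T2), of order 6.

S_3 (order 6)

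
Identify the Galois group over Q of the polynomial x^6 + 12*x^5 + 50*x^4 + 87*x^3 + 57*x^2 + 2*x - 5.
PSL(2,5)

The polynomial f is an irreducible sextic over Q, so G = Gal(f/Q) is one of the 16 transitive subgroups 6T1, ..., 6T16 of S_6. The discriminant of f is 30991489 = 5567^2, a perfect square, so G is contained in A_6. The transitive groups of degree 6 contained in A_6 are: A_4 (6T4, order 12), S_4 (6T7, order 24), (C_3 x C_3) : C_4 (6T10, order 36), PSL(2,5) (6T12, order 60), A_6 (6T15, order 360). By Dedekind's theorem, for a prime p not dividing disc(f) the degrees of the irreducible factors of f mod p form the cycle type of an element of G. Factoring f modulo the 21 such primes p <= 79 (skipping 19, which divides the discriminant), each new pattern first appears at: mod 2: f = (x + 1)(x^5 + x^4 + x^3 + x + 1), pattern 5+1; mod 7: f = (x^3 + x^2 + 3x + 5)(x^3 + 4x^2 + x + 6), pattern 3+3; mod 61: f = (x + 4)(x + 26)(x^2 + 50x + 13)(x^2 + 54x + 30), pattern 2+2+1+1. No other pattern occurs in this range, so the set of observed cycle types is {5+1, 3+3, 2+2+1+1}. The candidates containing elements of all these cycle types are PSL(2,5) (6T12) of order 60, A_6 (6T15) of order 360; the others are excluded. The observed types are precisely the cycle types that occur in PSL(2,5) (6T12) (apart from the identity). Each of the other remaining candidates has further cycle types, and by the Chebotarev density theorem the matching factorization patterns would occur for a proportion of primes equal to their share of the group: A_6 (6T15) additionally contains elements of type 4+2, 3+1+1+1 (130 of its 360 elements, about 36% of primes). None of the 21 primes tested shows any such pattern (for each of these groups the chance of that is below 10^-4), which rules them out. Hence G = PSL(2,5) (6T12), of order 60.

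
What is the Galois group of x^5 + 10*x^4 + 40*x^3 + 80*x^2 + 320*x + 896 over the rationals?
The polynomial f is an irreducible quintic over Q, so G = Gal(f/Q) is a transitive subgroup of S_5: one of C_5 (5T1, order 5), D_5 (5T2, order 10), F_20 (5T3, order 20), A_5 (5T4, order 60) or S_5 (5T5, order 120). The discriminant of f is 271790899200000, which is not a perfect square, so G is not contained in A_5. The transitive groups of degree 5 not contained in A_5 are: F_20 (5T3, order 20), S_5 (5T5, order 120). By Dedekind's theorem, for a prime p not dividing disc(f) the degrees of the irreducible factors of f mod p form the cycle type of an element of G. Factoring f modulo the 18 such primes p <= 73 (skipping 2, 3, 5, which divide the discriminant), each new pattern first appears at: mod 7: f = (x)(x^4 + 3x^3 + 5x^2 + 3x + 5), pattern 4+1; mod 11: f = (x + 3)(x^2 + 8x + 8)(x^2 + 10x + 8), pattern 2+2+1; mod 19: f = (x^5 + 10x^4 + 2x^3 + 4x^2 + 16x + 3), pattern 5. No other pattern occurs in this range, so the set of observed cycle types is {4+1, 2+2+1, 5}. The candidates containing elements of all these cycle types are F_20 (5T3) of order 20, S_5 (5T5) of order 120; the others are excluded. The observed types are precisely the cycle types that occur in F_20 (5T3) (apart from the identity). Each of the other remaining candidates has further cycle types, and by the Chebotarev density theorem the matching factorization patterns would occur for a proportion of primes equal to their share of the group: S_5 (5T5) additionally contains elements of type 3+2, 3+1+1, 2+1+1+1 (50 of its 120 elements, about 42% of primes). None of the 18 primes tested shows any such pattern (for each of these groups the chance of that is below 10^-4), which rules them out. Hence G = F_20 (5T3), of order 20.

F_20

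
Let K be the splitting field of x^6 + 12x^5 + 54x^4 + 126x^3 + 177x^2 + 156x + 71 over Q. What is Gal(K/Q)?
A_4 (also written A4)

The polynomial f is an irreducible sextic over Q, so G = Gal(f/Q) is one of the 16 transitive subgroups 6T1, ..., 6T16 of S_6. The discriminant of f is 19050624576 = 138024^2, a perfect square, so G is contained in A_6. The transitive groups of degree 6 contained in A_6 are: A_4 (6T4, order 12), S_4 (6T7, order 24), (C_3 x C_3) : C_4 (6T10, order 36), PSL(2,5) (6T12, order 60), A_6 (6T15, order 360). By Dedekind's theorem, for a prime p not dividing disc(f) the degrees of the irreducible factors of f mod p form the cycle type of an element of G. Factoring f modulo the 33 such primes p <= 151 (skipping 2, 3, 71, which divide the discriminant), each new pattern first appears at: mod 5: f = (x^3 + 3x + 2)(x^3 + 2x^2 + x + 3), pattern 3+3; mod 17: f = (x + 4)(x + 8)(x^2 + 7x + 15)(x^2 + 10x + 5), pattern 2+2+1+1. No other pattern occurs in this range, so the set of observed cycle types is {3+3, 2+2+1+1}. The candidates containing elements of all these cycle types are A_4 (6T4) of order 12, S_4 (6T7) of order 24, (C_3 x C_3) : C_4 (6T10) of order 36, PSL(2,5) (6T12) of order 60, A_6 (6T15) of order 360; the others are excluded. The observed types are precisely the cycle types that occur in A_4 (6T4) (apart from the identity). Each of the other remaining candidates has further cycle types, and by the Chebotarev density theorem the matching factorization patterns would occur for a proportion of primes equal to their share of the group: S_4 (6T7) additionally contains elements of type 4+2 (6 of its 24 elements, about 25% of primes); (C_3 x C_3) : C_4 (6T10) additionally contains elements of type 4+2, 3+1+1+1 (22 of its 36 elements, about 61% of primes); PSL(2,5) (6T12) additionally contains elements of type 5+1 (24 of its 60 elements, about 40% of primes); A_6 (6T15) additionally contains elements of type 5+1, 4+2, 3+1+1+1 (274 of its 360 elements, about 76% of primes). None of the 33 primes tested shows any such pattern (for each of these groups the chance of that is below 10^-4), which rules them out. Hence G = A_4 (6T4), of order 12.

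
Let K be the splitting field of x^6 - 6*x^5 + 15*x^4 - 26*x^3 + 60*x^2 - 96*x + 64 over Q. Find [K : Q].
6

The degree of the splitting field over Q equals the order of the Galois group, so first determine the group. The polynomial f is an irreducible sextic over Q, so G = Gal(f/Q) is one of the 16 transitive subgroups 6T1, ..., 6T16 of S_6. The discriminant of f is -1160950579200, which is not a perfect square, so G is not contained in A_6. The transitive groups of degree 6 not contained in A_6 are: C_6 (6T1, order 6), S_3 (6T2, order 6), D_6 (6T3, order 12), C_3 x S_3 (6T5, order 18), A_4 x C_2 (6T6, order 24), S_4 (6T8, order 24), S_3 x S_3 (6T9, order 36), S_4 x C_2 (6T11, order 48), (S_3 x S_3) : C_2 (6T13, order 72), PGL(2,5) (6T14, order 120), S_6 (6T16, order 720). By Dedekind's theorem, for a prime p not dividing disc(f) the degrees of the irreducible factors of f mod p form the cycle type of an element of G. Factoring f modulo the 23 such primes p <= 101 (skipping 2, 3, 5, which divide the discriminant), each new pattern first appears at: mod 7: f = (x^3 + 4x^2 + 2x + 2)(x^3 + 4x^2 + 4x + 4), pattern 3+3; mod 11: f = (x^2 + 4)(x^2 + 2x + 10)(x^2 + 3x + 6), pattern 2+2+2; mod 61: f = (x + 5)(x + 11)(x + 13)(x + 17)(x + 34)(x + 36), pattern 1+1+1+1+1+1. No other pattern occurs in this range, so the set of observed cycle types is {3+3, 2+2+2, 1+1+1+1+1+1}. The candidates containing elements of all these cycle types are C_6 (6T1) of order 6, S_3 (6T2) of order 6, D_6 (6T3) of order 12, C_3 x S_3 (6T5) of order 18, A_4 x C_2 (6T6) of order 24, S_4 (6T8) of order 24, S_3 x S_3 (6T9) of order 36, S_4 x C_2 (6T11) of order 48, (S_3 x S_3) : C_2 (6T13) of order 72, PGL(2,5) (6T14) of order 120, S_6 (6T16) of order 720; the others are excluded. The observed types are precisely the cycle types that occur in S_3 (6T2). Each of the other remaining candidates has further cycle types, and by the Chebotarev density theorem the matching factorization patterns would occur for a proportion of primes equal to their share of the group: C_6 (6T1) additionally contains elements of type 6 (2 of its 6 elements, about 33% of primes); D_6 (6T3) additionally contains elements of type 6, 2+2+1+1 (5 of its 12 elements, about 42% of primes); C_3 x S_3 (6T5) additionally contains elements of type 6, 3+1+1+1 (10 of its 18 elements, about 56% of primes); A_4 x C_2 (6T6) additionally contains elements of type 6, 2+2+1+1, 2+1+1+1+1 (14 of its 24 elements, about 58% of primes); S_4 (6T8) additionally contains elements of type 4+1+1, 2+2+1+1 (9 of its 24 elements, about 38% of primes); S_3 x S_3 (6T9) additionally contains elements of type 6, 3+1+1+1, 2+2+1+1 (25 of its 36 elements, about 69% of primes); S_4 x C_2 (6T11) additionally contains elements of type 6, 4+2, 4+1+1, 2+2+1+1, 2+1+1+1+1 (32 of its 48 elements, about 67% of primes); (S_3 x S_3) : C_2 (6T13) additionally contains elements of type 6, 4+2, 3+2+1, 3+1+1+1, 2+2+1+1, 2+1+1+1+1 (61 of its 72 elements, about 85% of primes); PGL(2,5) (6T14) additionally contains elements of type 6, 5+1, 4+1+1, 2+2+1+1 (89 of its 120 elements, about 74% of primes); S_6 (6T16) additionally contains elements of type 6, 5+1, 4+2, 4+1+1, 3+2+1, 3+1+1+1, 2+2+1+1, 2+1+1+1+1 (664 of its 720 elements, about 92% of primes). None of the 23 primes tested shows any such pattern (for each of these groups the chance of that is below 10^-4), which rules them out. Hence G = S_3 (6T2), of order 6. The Galois group S_3 (6T2) has order 6, so the splitting field has degree 6 over Q.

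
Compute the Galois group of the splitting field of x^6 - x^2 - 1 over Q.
S_4 (order 24)

The polynomial f is an irreducible sextic over Q, so G = Gal(f/Q) is one of the 16 transitive subgroups 6T1, ..., 6T16 of S_6. The discriminant of f is 33856 = 184^2, a perfect square, so G is contained in A_6. The transitive groups of degree 6 contained in A_6 are: A_4 (6T4, order 12), S_4 (6T7, order 24), (C_3 x C_3) : C_4 (6T10, order 36), PSL(2,5) (6T12, order 60), A_6 (6T15, order 360). By Dedekind's theorem, for a prime p not dividing disc(f) the degrees of the irreducible factors of f mod p form the cycle type of an element of G. Factoring f modulo the 79 such primes p <= 419 (skipping 2, 23, which divide the discriminant), each new pattern first appears at: mod 3: f = (x^3 + x^2 + 2x + 1)(x^3 + 2x^2 + 2x + 2), pattern 3+3; mod 5: f = (x^2 + 3)(x^4 + 2x^2 + 3), pattern 4+2; mod 19: f = (x + 5)(x + 14)(x^2 + 9x + 15)(x^2 + 10x + 15), pattern 2+2+1+1; mod 223: f = (x + 16)(x + 57)(x + 78)(x + 145)(x + 166)(x + 207), pattern 1+1+1+1+1+1. No other pattern occurs in this range, so the set of observed cycle types is {3+3, 4+2, 2+2+1+1, 1+1+1+1+1+1}. The candidates containing elements of all these cycle types are S_4 (6T7) of order 24, (C_3 x C_3) : C_4 (6T10) of order 36, A_6 (6T15) of order 360; the others are excluded. The observed types are precisely the cycle types that occur in S_4 (6T7). Each of the other remaining candidates has further cycle types, and by the Chebotarev density theorem the matching factorization patterns would occur for a proportion of primes equal to their share of the group: (C_3 x C_3) : C_4 (6T10) additionally contains elements of type 3+1+1+1 (4 of its 36 elements, about 11% of primes); A_6 (6T15) additionally contains elements of type 5+1, 3+1+1+1 (184 of its 360 elements, about 51% of primes). None of the 79 primes tested shows any such pattern (for each of these groups the chance of that is below 10^-4), which rules them out. Hence G = S_4 (6T7), of order 24.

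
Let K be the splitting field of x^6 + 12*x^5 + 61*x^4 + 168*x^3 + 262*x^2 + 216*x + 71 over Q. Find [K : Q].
12

The degree of the splitting field over Q equals the order of the Galois group, so first determine the group. The polynomial f is an irreducible sextic over Q, so G = Gal(f/Q) is one of the 16 transitive subgroups 6T1, ..., 6T16 of S_6. The discriminant of f is 153664 = 392^2, a perfect square, so G is contained in A_6. The transitive groups of degree 6 contained in A_6 are: A_4 (6T4, order 12), S_4 (6T7, order 24), (C_3 x C_3) : C_4 (6T10, order 36), PSL(2,5) (6T12, order 60), A_6 (6T15, order 360). By Dedekind's theorem, for a prime p not dividing disc(f) the degrees of the irreducible factors of f mod p form the cycle type of an element of G. Factoring f modulo the 33 such primes p <= 149 (skipping 2, 7, which divide the discriminant), each new pattern first appears at: mod 3: f = (x^3 + 2x + 1)(x^3 + 2x + 2), pattern 3+3; mod 13: f = (x + 8)(x + 9)(x^2 + 4x + 9)(x^2 + 4x + 10), pattern 2+2+1+1. No other pattern occurs in this range, so the set of observed cycle types is {3+3, 2+2+1+1}. The candidates containing elements of all these cycle types are A_4 (6T4) of order 12, S_4 (6T7) of order 24, (C_3 x C_3) : C_4 (6T10) of order 36, PSL(2,5) (6T12) of order 60, A_6 (6T15) of order 360; the others are excluded. The observed types are precisely the cycle types that occur in A_4 (6T4) (apart from the identity). Each of the other remaining candidates has further cycle types, and by the Chebotarev density theorem the matching factorization patterns would occur for a proportion of primes equal to their share of the group: S_4 (6T7) additionally contains elements of type 4+2 (6 of its 24 elements, about 25% of primes); (C_3 x C_3) : C_4 (6T10) additionally contains elements of type 4+2, 3+1+1+1 (22 of its 36 elements, about 61% of primes); PSL(2,5) (6T12) additionally contains elements of type 5+1 (24 of its 60 elements, about 40% of primes); A_6 (6T15) additionally contains elements of type 5+1, 4+2, 3+1+1+1 (274 of its 360 elements, about 76% of primes). None of the 33 primes tested shows any such pattern (for each of these groups the chance of that is below 10^-4), which rules them out. Hence G = A_4 (6T4), of order 12. The Galois group A_4 (6T4) has order 12, so the splitting field has degree 12 over Q.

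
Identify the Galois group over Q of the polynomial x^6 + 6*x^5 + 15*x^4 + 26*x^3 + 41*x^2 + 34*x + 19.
The polynomial f is an irreducible sextic over Q, so G = Gal(f/Q) is one of the 16 transitive subgroups 6T1, ..., 6T16 of S_6. The discriminant of f is -34353504448, which is not a perfect square, so G is not contained in A_6. The transitive groups of degree 6 not contained in A_6 are: C_6 (6T1, order 6), S_3 (6T2, order 6), D_6 (6T3, order 12), C_3 x S_3 (6T5, order 18), A_4 x C_2 (6T6, order 24), S_4 (6T8, order 24), S_3 x S_3 (6T9, order 36), S_4 x C_2 (6T11, order 48), (S_3 x S_3) : C_2 (6T13, order 72), PGL(2,5) (6T14, order 120), S_6 (6T16, order 720). By Dedekind's theorem, for a prime p not dividing disc(f) the degrees of the irreducible factors of f mod p form the cycle type of an element of G. Factoring f modulo the 3 such primes p <= 7 (skipping 2, which divides the discriminant), each new pattern first appears at: mod 3: f = (x^6 + 2x^3 + 2x^2 + x + 1), pattern 6; mod 5: f = (x + 1)(x + 3)(x^4 + 2x^3 + 4x^2 + 4x + 3), pattern 4+1+1; mod 7: f = (x + 3)(x^2 + 5x + 5)(x^3 + 5x^2 + 4x + 5), pattern 3+2+1. No other pattern occurs in this range, so the set of observed cycle types is {6, 4+1+1, 3+2+1}. Among the candidates above, the only group containing elements of all these cycle types is S_6 (6T16); every other candidate lacks at least one of them. Hence G = S_6 (6T16), of order 720.

6T16: S_6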